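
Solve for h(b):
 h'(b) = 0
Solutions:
 h(b) = C1


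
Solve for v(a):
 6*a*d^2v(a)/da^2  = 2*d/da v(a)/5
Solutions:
 v(a) = C1 + C2*a^(16/15)


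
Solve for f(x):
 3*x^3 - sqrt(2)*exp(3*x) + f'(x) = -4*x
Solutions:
 f(x) = C1 - 3*x^4/4 - 2*x^2 + sqrt(2)*exp(3*x)/3


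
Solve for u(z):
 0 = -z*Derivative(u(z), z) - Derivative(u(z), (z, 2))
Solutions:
 u(z) = C1 + C2*erf(sqrt(2)*z/2)


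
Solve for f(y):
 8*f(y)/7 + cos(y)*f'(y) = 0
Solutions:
 f(y) = C1*(sin(y) - 1)^(4/7)/(sin(y) + 1)^(4/7)


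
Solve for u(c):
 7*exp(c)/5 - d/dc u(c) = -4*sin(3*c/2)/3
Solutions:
 u(c) = C1 + 7*exp(c)/5 - 8*cos(3*c/2)/9


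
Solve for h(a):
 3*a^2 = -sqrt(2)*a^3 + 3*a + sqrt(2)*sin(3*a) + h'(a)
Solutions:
 h(a) = C1 + sqrt(2)*a^4/4 + a^3 - 3*a^2/2 + sqrt(2)*cos(3*a)/3


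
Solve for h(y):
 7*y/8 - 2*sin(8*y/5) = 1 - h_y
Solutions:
 h(y) = C1 - 7*y^2/16 + y - 5*cos(8*y/5)/4


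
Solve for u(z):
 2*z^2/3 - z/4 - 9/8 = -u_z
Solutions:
 u(z) = C1 - 2*z^3/9 + z^2/8 + 9*z/8


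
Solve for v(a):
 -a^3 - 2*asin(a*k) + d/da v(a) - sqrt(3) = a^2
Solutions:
 v(a) = C1 + a^4/4 + a^3/3 + sqrt(3)*a + 2*Piecewise((a*asin(a*k) + sqrt(-a^2*k^2 + 1)/k, Ne(k, 0)), (0, True))


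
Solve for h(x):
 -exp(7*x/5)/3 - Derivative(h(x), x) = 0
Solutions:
 h(x) = C1 - 5*exp(7*x/5)/21


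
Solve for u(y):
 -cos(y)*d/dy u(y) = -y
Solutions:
 u(y) = C1 + Integral(y/cos(y), y)


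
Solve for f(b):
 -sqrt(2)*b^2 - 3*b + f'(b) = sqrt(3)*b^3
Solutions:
 f(b) = C1 + sqrt(3)*b^4/4 + sqrt(2)*b^3/3 + 3*b^2/2


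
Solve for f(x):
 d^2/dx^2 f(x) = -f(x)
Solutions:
 f(x) = C1*sin(x) + C2*cos(x)


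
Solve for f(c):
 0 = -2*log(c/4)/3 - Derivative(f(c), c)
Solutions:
 f(c) = C1 - 2*c*log(c)/3 + 2*c/3 + 4*c*log(2)/3


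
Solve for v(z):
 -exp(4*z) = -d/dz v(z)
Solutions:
 v(z) = C1 + exp(4*z)/4


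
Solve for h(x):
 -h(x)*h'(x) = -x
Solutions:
 h(x) = -sqrt(C1 + x^2)
 h(x) = sqrt(C1 + x^2)


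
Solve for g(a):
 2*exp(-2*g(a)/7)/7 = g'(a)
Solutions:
 g(a) = 7*log(-sqrt(C1 + 2*a)) - 7*log(7) + 7*log(2)/2
 g(a) = 7*log(C1 + 2*a)/2 - 7*log(7) + 7*log(2)/2


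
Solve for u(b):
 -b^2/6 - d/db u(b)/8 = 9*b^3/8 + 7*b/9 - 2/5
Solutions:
 u(b) = C1 - 9*b^4/4 - 4*b^3/9 - 28*b^2/9 + 16*b/5


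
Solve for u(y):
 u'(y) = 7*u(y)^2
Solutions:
 u(y) = -1/(C1 + 7*y)


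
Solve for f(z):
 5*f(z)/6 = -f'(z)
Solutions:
 f(z) = C1*exp(-5*z/6)


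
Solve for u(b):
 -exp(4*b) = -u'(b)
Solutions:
 u(b) = C1 + exp(4*b)/4


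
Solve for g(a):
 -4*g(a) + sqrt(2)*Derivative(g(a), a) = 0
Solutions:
 g(a) = C1*exp(2*sqrt(2)*a)


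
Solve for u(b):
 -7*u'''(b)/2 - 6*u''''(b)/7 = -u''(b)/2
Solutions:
 u(b) = C1 + C2*b + C3*exp(b*(-49 + sqrt(2737))/24) + C4*exp(-b*(49 + sqrt(2737))/24)


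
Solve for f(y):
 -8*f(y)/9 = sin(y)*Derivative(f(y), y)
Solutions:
 f(y) = C1*(cos(y) + 1)^(4/9)/(cos(y) - 1)^(4/9)


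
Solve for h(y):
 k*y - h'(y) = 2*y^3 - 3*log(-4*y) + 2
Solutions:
 h(y) = C1 + k*y^2/2 - y^4/2 + 3*y*log(-y) + y*(-5 + 6*log(2))


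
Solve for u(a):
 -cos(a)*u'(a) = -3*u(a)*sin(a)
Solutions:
 u(a) = C1/cos(a)^3


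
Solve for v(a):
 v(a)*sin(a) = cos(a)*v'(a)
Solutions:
 v(a) = C1/cos(a)


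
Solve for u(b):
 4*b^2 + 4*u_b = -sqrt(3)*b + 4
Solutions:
 u(b) = C1 - b^3/3 - sqrt(3)*b^2/8 + b


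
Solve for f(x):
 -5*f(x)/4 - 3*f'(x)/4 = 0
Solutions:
 f(x) = C1*exp(-5*x/3)


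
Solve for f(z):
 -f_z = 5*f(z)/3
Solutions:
 f(z) = C1*exp(-5*z/3)


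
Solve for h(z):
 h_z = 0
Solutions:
 h(z) = C1


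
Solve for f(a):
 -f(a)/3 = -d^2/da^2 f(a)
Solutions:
 f(a) = C1*exp(-sqrt(3)*a/3) + C2*exp(sqrt(3)*a/3)


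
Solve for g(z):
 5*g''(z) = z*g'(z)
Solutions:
 g(z) = C1 + C2*erfi(sqrt(10)*z/10)


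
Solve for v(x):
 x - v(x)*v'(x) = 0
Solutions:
 v(x) = -sqrt(C1 + x^2)
 v(x) = sqrt(C1 + x^2)


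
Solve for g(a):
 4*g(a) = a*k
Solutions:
 g(a) = a*k/4


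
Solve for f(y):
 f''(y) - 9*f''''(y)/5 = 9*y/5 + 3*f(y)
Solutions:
 f(y) = -3*y/5 + (C1*sin(3^(3/4)*5^(1/4)*y*sin(atan(sqrt(515)/5)/2)/3) + C2*cos(3^(3/4)*5^(1/4)*y*sin(atan(sqrt(515)/5)/2)/3))*exp(-3^(3/4)*5^(1/4)*y*cos(atan(sqrt(515)/5)/2)/3) + (C3*sin(3^(3/4)*5^(1/4)*y*sin(atan(sqrt(515)/5)/2)/3) + C4*cos(3^(3/4)*5^(1/4)*y*sin(atan(sqrt(515)/5)/2)/3))*exp(3^(3/4)*5^(1/4)*y*cos(atan(sqrt(515)/5)/2)/3)


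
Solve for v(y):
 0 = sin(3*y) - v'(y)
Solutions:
 v(y) = C1 - cos(3*y)/3


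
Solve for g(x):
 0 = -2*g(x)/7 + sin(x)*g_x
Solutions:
 g(x) = C1*(cos(x) - 1)^(1/7)/(cos(x) + 1)^(1/7)


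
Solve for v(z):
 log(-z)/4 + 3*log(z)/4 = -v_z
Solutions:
 v(z) = C1 - z*log(z) + z*(1 - I*pi/4)


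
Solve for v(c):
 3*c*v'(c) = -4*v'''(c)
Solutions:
 v(c) = C1 + Integral(C2*airyai(-6^(1/3)*c/2) + C3*airybi(-6^(1/3)*c/2), c)


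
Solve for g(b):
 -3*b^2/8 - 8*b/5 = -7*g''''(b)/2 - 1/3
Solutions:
 g(b) = C1 + C2*b + C3*b^2 + C4*b^3 + b^6/3360 + 2*b^5/525 - b^4/252


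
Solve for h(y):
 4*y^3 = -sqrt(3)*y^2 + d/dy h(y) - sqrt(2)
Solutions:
 h(y) = C1 + y^4 + sqrt(3)*y^3/3 + sqrt(2)*y


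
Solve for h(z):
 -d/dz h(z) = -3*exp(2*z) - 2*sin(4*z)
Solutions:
 h(z) = C1 + 3*exp(2*z)/2 - cos(4*z)/2


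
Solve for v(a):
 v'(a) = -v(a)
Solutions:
 v(a) = C1*exp(-a)


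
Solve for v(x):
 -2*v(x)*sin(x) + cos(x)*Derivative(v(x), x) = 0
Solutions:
 v(x) = C1/cos(x)^2


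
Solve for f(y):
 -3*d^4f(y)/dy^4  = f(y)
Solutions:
 f(y) = (C1*sin(sqrt(2)*3^(3/4)*y/6) + C2*cos(sqrt(2)*3^(3/4)*y/6))*exp(-sqrt(2)*3^(3/4)*y/6) + (C3*sin(sqrt(2)*3^(3/4)*y/6) + C4*cos(sqrt(2)*3^(3/4)*y/6))*exp(sqrt(2)*3^(3/4)*y/6)


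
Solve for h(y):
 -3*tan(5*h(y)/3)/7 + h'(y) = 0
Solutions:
 h(y) = -3*asin(C1*exp(5*y/7))/5 + 3*pi/5
 h(y) = 3*asin(C1*exp(5*y/7))/5


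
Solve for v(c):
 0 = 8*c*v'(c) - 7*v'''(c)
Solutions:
 v(c) = C1 + Integral(C2*airyai(2*7^(2/3)*c/7) + C3*airybi(2*7^(2/3)*c/7), c)


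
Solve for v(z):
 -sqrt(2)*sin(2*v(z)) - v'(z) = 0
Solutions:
 v(z) = pi - acos((-C1 - exp(4*sqrt(2)*z))/(C1 - exp(4*sqrt(2)*z)))/2
 v(z) = acos((-C1 - exp(4*sqrt(2)*z))/(C1 - exp(4*sqrt(2)*z)))/2


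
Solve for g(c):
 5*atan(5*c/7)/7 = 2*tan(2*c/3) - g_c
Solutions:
 g(c) = C1 - 5*c*atan(5*c/7)/7 + log(25*c^2 + 49)/2 - 3*log(cos(2*c/3))


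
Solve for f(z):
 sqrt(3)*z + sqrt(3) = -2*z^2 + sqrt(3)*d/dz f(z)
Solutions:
 f(z) = C1 + 2*sqrt(3)*z^3/9 + z^2/2 + z


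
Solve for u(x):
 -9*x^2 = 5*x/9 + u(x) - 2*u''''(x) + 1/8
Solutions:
 u(x) = C1*exp(-2^(3/4)*x/2) + C2*exp(2^(3/4)*x/2) + C3*sin(2^(3/4)*x/2) + C4*cos(2^(3/4)*x/2) - 9*x^2 - 5*x/9 - 1/8


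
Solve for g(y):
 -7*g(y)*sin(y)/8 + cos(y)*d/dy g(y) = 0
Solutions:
 g(y) = C1/cos(y)^(7/8)


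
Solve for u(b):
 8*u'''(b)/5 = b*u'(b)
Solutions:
 u(b) = C1 + Integral(C2*airyai(5^(1/3)*b/2) + C3*airybi(5^(1/3)*b/2), b)


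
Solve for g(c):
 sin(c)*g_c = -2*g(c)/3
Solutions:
 g(c) = C1*(cos(c) + 1)^(1/3)/(cos(c) - 1)^(1/3)


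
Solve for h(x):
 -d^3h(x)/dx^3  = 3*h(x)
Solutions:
 h(x) = C3*exp(-3^(1/3)*x) + (C1*sin(3^(5/6)*x/2) + C2*cos(3^(5/6)*x/2))*exp(3^(1/3)*x/2)


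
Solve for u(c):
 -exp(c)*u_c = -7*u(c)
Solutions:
 u(c) = C1*exp(-7*exp(-c))


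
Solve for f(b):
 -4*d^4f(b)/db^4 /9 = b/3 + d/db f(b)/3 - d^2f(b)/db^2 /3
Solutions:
 f(b) = C1 + C2*exp(b*((2*sqrt(2) + 3)^(-1/3) + (2*sqrt(2) + 3)^(1/3))/4)*sin(sqrt(3)*b*(-(2*sqrt(2) + 3)^(1/3) + (2*sqrt(2) + 3)^(-1/3))/4) + C3*exp(b*((2*sqrt(2) + 3)^(-1/3) + (2*sqrt(2) + 3)^(1/3))/4)*cos(sqrt(3)*b*(-(2*sqrt(2) + 3)^(1/3) + (2*sqrt(2) + 3)^(-1/3))/4) + C4*exp(-b*((2*sqrt(2) + 3)^(-1/3) + (2*sqrt(2) + 3)^(1/3))/2) - b^2/2 - b


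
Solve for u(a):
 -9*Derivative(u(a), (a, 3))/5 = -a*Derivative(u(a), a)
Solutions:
 u(a) = C1 + Integral(C2*airyai(15^(1/3)*a/3) + C3*airybi(15^(1/3)*a/3), a)


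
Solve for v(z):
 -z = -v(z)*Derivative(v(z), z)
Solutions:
 v(z) = -sqrt(C1 + z^2)
 v(z) = sqrt(C1 + z^2)


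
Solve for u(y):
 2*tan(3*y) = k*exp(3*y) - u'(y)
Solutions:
 u(y) = C1 + k*exp(3*y)/3 + 2*log(cos(3*y))/3


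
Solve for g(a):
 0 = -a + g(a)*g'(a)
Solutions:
 g(a) = -sqrt(C1 + a^2)
 g(a) = sqrt(C1 + a^2)


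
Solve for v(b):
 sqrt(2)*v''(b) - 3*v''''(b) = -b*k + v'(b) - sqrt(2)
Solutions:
 v(b) = C1 + C2*exp(b*(2*2^(5/6)/(sqrt(81 - 8*sqrt(2)) + 9)^(1/3) + 2^(2/3)*(sqrt(81 - 8*sqrt(2)) + 9)^(1/3))/12)*sin(sqrt(3)*b*(-2*2^(5/6)/(sqrt(81 - 8*sqrt(2)) + 9)^(1/3) + 2^(2/3)*(sqrt(81 - 8*sqrt(2)) + 9)^(1/3))/12) + C3*exp(b*(2*2^(5/6)/(sqrt(81 - 8*sqrt(2)) + 9)^(1/3) + 2^(2/3)*(sqrt(81 - 8*sqrt(2)) + 9)^(1/3))/12)*cos(sqrt(3)*b*(-2*2^(5/6)/(sqrt(81 - 8*sqrt(2)) + 9)^(1/3) + 2^(2/3)*(sqrt(81 - 8*sqrt(2)) + 9)^(1/3))/12) + C4*exp(-b*(2*2^(5/6)/(sqrt(81 - 8*sqrt(2)) + 9)^(1/3) + 2^(2/3)*(sqrt(81 - 8*sqrt(2)) + 9)^(1/3))/6) + b^2*k/2 + sqrt(2)*b*k + sqrt(2)*b


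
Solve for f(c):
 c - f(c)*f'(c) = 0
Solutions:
 f(c) = -sqrt(C1 + c^2)
 f(c) = sqrt(C1 + c^2)


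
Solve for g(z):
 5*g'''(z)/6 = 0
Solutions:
 g(z) = C1 + C2*z + C3*z^2


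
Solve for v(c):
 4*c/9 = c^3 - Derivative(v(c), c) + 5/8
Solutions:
 v(c) = C1 + c^4/4 - 2*c^2/9 + 5*c/8


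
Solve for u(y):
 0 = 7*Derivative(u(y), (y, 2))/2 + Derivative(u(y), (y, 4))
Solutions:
 u(y) = C1 + C2*y + C3*sin(sqrt(14)*y/2) + C4*cos(sqrt(14)*y/2)


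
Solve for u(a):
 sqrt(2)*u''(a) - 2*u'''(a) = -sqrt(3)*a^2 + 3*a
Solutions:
 u(a) = C1 + C2*a + C3*exp(sqrt(2)*a/2) - sqrt(6)*a^4/24 + a^3*(-4*sqrt(3) + 3*sqrt(2))/12 + a^2*(3/2 - sqrt(6))


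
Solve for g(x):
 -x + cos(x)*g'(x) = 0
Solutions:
 g(x) = C1 + Integral(x/cos(x), x)


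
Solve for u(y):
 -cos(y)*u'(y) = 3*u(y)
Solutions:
 u(y) = C1*(sin(y) - 1)^(3/2)/(sin(y) + 1)^(3/2)


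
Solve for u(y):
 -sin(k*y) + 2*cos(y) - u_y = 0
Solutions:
 u(y) = C1 + 2*sin(y) + cos(k*y)/k


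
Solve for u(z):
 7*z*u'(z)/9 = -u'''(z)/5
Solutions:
 u(z) = C1 + Integral(C2*airyai(-105^(1/3)*z/3) + C3*airybi(-105^(1/3)*z/3), z)


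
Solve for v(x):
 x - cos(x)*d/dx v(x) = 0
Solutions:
 v(x) = C1 + Integral(x/cos(x), x)


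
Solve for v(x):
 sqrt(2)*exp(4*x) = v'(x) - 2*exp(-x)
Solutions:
 v(x) = C1 + sqrt(2)*exp(4*x)/4 - 2*exp(-x)


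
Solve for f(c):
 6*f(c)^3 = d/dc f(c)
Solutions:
 f(c) = -sqrt(2)*sqrt(-1/(C1 + 6*c))/2
 f(c) = sqrt(2)*sqrt(-1/(C1 + 6*c))/2


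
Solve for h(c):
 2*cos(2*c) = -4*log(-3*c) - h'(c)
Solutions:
 h(c) = C1 - 4*c*log(-c) - 4*c*log(3) + 4*c - sin(2*c)


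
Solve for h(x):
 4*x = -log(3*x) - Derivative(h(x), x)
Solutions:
 h(x) = C1 - 2*x^2 - x*log(x) - x*log(3) + x


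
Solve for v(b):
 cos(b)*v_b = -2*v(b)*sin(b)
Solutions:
 v(b) = C1*cos(b)^2


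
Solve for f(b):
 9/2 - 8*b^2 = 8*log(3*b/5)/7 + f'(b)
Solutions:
 f(b) = C1 - 8*b^3/3 - 8*b*log(b)/7 - 8*b*log(3)/7 + 8*b*log(5)/7 + 79*b/14


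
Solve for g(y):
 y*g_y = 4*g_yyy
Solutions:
 g(y) = C1 + Integral(C2*airyai(2^(1/3)*y/2) + C3*airybi(2^(1/3)*y/2), y)


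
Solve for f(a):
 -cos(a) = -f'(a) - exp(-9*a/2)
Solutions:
 f(a) = C1 + sin(a) + 2*exp(-9*a/2)/9


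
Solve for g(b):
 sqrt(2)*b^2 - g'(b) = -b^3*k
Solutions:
 g(b) = C1 + b^4*k/4 + sqrt(2)*b^3/3


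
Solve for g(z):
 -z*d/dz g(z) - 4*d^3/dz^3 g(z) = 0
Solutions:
 g(z) = C1 + Integral(C2*airyai(-2^(1/3)*z/2) + C3*airybi(-2^(1/3)*z/2), z)


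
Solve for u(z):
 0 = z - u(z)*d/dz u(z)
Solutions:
 u(z) = -sqrt(C1 + z^2)
 u(z) = sqrt(C1 + z^2)


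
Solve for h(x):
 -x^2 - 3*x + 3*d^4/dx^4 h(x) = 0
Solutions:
 h(x) = C1 + C2*x + C3*x^2 + C4*x^3 + x^6/1080 + x^5/120


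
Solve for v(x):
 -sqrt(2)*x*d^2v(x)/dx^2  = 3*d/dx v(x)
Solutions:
 v(x) = C1 + C2*x^(1 - 3*sqrt(2)/2)


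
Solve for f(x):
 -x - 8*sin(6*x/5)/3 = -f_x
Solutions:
 f(x) = C1 + x^2/2 - 20*cos(6*x/5)/9


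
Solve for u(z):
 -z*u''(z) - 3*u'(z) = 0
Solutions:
 u(z) = C1 + C2/z^2


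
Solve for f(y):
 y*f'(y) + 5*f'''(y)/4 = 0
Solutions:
 f(y) = C1 + Integral(C2*airyai(-10^(2/3)*y/5) + C3*airybi(-10^(2/3)*y/5), y)


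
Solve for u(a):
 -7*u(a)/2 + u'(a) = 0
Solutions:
 u(a) = C1*exp(7*a/2)


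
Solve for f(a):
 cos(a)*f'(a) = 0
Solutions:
 f(a) = C1


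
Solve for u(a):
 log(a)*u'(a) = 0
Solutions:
 u(a) = C1


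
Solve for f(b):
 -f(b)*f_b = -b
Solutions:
 f(b) = -sqrt(C1 + b^2)
 f(b) = sqrt(C1 + b^2)


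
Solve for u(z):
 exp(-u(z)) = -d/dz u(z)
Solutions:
 u(z) = log(C1 - z)


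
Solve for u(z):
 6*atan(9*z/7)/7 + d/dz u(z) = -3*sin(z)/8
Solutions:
 u(z) = C1 - 6*z*atan(9*z/7)/7 + log(81*z^2 + 49)/3 + 3*cos(z)/8


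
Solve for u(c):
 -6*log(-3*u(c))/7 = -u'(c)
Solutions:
 -7*Integral(1/(log(-_y) + log(3)), (_y, u(c)))/6 = C1 - c


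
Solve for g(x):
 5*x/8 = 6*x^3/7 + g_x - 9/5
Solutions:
 g(x) = C1 - 3*x^4/14 + 5*x^2/16 + 9*x/5


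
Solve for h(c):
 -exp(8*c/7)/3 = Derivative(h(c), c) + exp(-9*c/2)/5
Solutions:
 h(c) = C1 - 7*exp(8*c/7)/24 + 2*exp(-9*c/2)/45


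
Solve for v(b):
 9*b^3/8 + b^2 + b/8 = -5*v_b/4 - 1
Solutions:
 v(b) = C1 - 9*b^4/40 - 4*b^3/15 - b^2/20 - 4*b/5


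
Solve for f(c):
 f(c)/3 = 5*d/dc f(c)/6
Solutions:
 f(c) = C1*exp(2*c/5)


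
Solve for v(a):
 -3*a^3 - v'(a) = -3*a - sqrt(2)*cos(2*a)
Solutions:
 v(a) = C1 - 3*a^4/4 + 3*a^2/2 + sqrt(2)*sin(2*a)/2


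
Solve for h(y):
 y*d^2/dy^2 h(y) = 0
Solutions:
 h(y) = C1 + C2*y


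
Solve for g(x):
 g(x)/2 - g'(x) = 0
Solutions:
 g(x) = C1*exp(x/2)


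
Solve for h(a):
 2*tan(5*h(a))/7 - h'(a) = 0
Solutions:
 h(a) = -asin(C1*exp(10*a/7))/5 + pi/5
 h(a) = asin(C1*exp(10*a/7))/5


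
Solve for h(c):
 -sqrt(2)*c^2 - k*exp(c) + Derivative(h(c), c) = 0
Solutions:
 h(c) = C1 + sqrt(2)*c^3/3 + k*exp(c)


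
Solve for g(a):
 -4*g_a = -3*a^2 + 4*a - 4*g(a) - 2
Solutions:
 g(a) = C1*exp(a) - 3*a^2/4 - a/2 - 1


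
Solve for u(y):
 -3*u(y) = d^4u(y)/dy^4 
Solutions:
 u(y) = (C1*sin(sqrt(2)*3^(1/4)*y/2) + C2*cos(sqrt(2)*3^(1/4)*y/2))*exp(-sqrt(2)*3^(1/4)*y/2) + (C3*sin(sqrt(2)*3^(1/4)*y/2) + C4*cos(sqrt(2)*3^(1/4)*y/2))*exp(sqrt(2)*3^(1/4)*y/2)


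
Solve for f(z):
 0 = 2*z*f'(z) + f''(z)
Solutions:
 f(z) = C1 + C2*erf(z)


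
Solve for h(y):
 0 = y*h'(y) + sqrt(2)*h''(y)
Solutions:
 h(y) = C1 + C2*erf(2^(1/4)*y/2)


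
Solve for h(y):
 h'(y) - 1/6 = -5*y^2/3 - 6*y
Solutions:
 h(y) = C1 - 5*y^3/9 - 3*y^2 + y/6


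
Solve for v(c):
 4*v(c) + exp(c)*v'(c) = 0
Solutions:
 v(c) = C1*exp(4*exp(-c))


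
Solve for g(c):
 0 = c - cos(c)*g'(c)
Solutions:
 g(c) = C1 + Integral(c/cos(c), c)


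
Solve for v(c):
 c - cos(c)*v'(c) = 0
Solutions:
 v(c) = C1 + Integral(c/cos(c), c)


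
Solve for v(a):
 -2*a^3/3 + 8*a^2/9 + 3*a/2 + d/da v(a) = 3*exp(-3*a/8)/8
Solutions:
 v(a) = C1 + a^4/6 - 8*a^3/27 - 3*a^2/4 - 1/exp(a)^(3/8)


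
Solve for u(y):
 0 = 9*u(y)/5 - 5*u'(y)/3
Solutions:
 u(y) = C1*exp(27*y/25)


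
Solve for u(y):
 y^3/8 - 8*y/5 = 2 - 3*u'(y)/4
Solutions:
 u(y) = C1 - y^4/24 + 16*y^2/15 + 8*y/3


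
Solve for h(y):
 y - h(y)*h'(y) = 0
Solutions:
 h(y) = -sqrt(C1 + y^2)
 h(y) = sqrt(C1 + y^2)


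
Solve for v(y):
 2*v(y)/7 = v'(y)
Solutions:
 v(y) = C1*exp(2*y/7)


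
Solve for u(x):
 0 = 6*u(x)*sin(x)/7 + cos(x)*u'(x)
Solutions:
 u(x) = C1*cos(x)^(6/7)


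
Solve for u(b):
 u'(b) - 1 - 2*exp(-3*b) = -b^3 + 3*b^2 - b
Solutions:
 u(b) = C1 - b^4/4 + b^3 - b^2/2 + b - 2*exp(-3*b)/3


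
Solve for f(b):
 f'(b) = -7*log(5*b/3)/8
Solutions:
 f(b) = C1 - 7*b*log(b)/8 - 7*b*log(5)/8 + 7*b/8 + 7*b*log(3)/8


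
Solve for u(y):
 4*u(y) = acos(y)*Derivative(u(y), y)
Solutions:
 u(y) = C1*exp(4*Integral(1/acos(y), y))


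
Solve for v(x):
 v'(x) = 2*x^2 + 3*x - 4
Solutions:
 v(x) = C1 + 2*x^3/3 + 3*x^2/2 - 4*x


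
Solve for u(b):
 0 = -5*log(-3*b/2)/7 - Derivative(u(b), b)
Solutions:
 u(b) = C1 - 5*b*log(-b)/7 + 5*b*(-log(3) + log(2) + 1)/7


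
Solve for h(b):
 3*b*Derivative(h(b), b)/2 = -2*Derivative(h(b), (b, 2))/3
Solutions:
 h(b) = C1 + C2*erf(3*sqrt(2)*b/4)


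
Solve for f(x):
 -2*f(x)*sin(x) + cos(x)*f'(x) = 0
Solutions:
 f(x) = C1/cos(x)^2


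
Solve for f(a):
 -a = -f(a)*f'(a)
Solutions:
 f(a) = -sqrt(C1 + a^2)
 f(a) = sqrt(C1 + a^2)


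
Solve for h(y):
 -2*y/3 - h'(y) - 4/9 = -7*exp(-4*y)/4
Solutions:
 h(y) = C1 - y^2/3 - 4*y/9 - 7*exp(-4*y)/16


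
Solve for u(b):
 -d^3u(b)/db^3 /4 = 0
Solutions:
 u(b) = C1 + C2*b + C3*b^2


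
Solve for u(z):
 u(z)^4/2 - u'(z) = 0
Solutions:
 u(z) = 2^(1/3)*(-1/(C1 + 3*z))^(1/3)
 u(z) = 2^(1/3)*(-1/(C1 + z))^(1/3)*(-3^(2/3) - 3*3^(1/6)*I)/6
 u(z) = 2^(1/3)*(-1/(C1 + z))^(1/3)*(-3^(2/3) + 3*3^(1/6)*I)/6


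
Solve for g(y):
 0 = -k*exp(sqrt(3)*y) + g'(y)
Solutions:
 g(y) = C1 + sqrt(3)*k*exp(sqrt(3)*y)/3


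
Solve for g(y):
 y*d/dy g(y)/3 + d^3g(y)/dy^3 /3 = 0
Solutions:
 g(y) = C1 + Integral(C2*airyai(-y) + C3*airybi(-y), y)


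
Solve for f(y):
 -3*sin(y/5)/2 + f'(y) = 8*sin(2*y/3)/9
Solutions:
 f(y) = C1 - 15*cos(y/5)/2 - 4*cos(2*y/3)/3


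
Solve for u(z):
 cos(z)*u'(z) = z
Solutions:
 u(z) = C1 + Integral(z/cos(z), z)


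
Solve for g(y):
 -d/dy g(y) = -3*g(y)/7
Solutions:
 g(y) = C1*exp(3*y/7)


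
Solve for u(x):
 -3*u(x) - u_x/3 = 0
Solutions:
 u(x) = C1*exp(-9*x)


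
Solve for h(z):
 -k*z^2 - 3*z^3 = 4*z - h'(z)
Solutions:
 h(z) = C1 + k*z^3/3 + 3*z^4/4 + 2*z^2


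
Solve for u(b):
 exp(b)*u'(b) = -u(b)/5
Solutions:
 u(b) = C1*exp(exp(-b)/5)


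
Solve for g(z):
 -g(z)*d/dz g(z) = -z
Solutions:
 g(z) = -sqrt(C1 + z^2)
 g(z) = sqrt(C1 + z^2)


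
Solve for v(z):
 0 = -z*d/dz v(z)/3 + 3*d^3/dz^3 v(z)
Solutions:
 v(z) = C1 + Integral(C2*airyai(3^(1/3)*z/3) + C3*airybi(3^(1/3)*z/3), z)


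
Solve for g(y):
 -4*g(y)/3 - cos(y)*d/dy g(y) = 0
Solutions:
 g(y) = C1*(sin(y) - 1)^(2/3)/(sin(y) + 1)^(2/3)


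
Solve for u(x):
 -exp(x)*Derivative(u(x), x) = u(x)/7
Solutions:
 u(x) = C1*exp(exp(-x)/7)


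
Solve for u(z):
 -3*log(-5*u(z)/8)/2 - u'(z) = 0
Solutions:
 2*Integral(1/(log(-_y) - 3*log(2) + log(5)), (_y, u(z)))/3 = C1 - z


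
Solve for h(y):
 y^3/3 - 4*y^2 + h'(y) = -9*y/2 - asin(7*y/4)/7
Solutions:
 h(y) = C1 - y^4/12 + 4*y^3/3 - 9*y^2/4 - y*asin(7*y/4)/7 - sqrt(16 - 49*y^2)/49


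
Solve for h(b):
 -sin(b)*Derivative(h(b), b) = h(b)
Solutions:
 h(b) = C1*sqrt(cos(b) + 1)/sqrt(cos(b) - 1)


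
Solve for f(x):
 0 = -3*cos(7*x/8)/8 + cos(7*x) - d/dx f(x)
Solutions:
 f(x) = C1 - 3*sin(7*x/8)/7 + sin(7*x)/7


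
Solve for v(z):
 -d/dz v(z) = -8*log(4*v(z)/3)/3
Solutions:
 -3*Integral(1/(log(_y) - log(3) + 2*log(2)), (_y, v(z)))/8 = C1 - z


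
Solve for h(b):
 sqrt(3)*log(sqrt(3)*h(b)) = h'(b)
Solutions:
 -2*sqrt(3)*Integral(1/(2*log(_y) + log(3)), (_y, h(b)))/3 = C1 - b


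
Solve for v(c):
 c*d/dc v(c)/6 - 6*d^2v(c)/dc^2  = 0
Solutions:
 v(c) = C1 + C2*erfi(sqrt(2)*c/12)


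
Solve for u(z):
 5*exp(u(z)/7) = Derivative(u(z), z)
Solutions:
 u(z) = 7*log(-1/(C1 + 5*z)) + 7*log(7)


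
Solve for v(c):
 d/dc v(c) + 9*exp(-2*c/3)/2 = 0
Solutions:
 v(c) = C1 + 27*exp(-2*c/3)/4


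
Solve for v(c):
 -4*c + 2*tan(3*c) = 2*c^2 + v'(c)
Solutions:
 v(c) = C1 - 2*c^3/3 - 2*c^2 - 2*log(cos(3*c))/3


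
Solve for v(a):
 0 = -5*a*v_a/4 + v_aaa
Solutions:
 v(a) = C1 + Integral(C2*airyai(10^(1/3)*a/2) + C3*airybi(10^(1/3)*a/2), a)


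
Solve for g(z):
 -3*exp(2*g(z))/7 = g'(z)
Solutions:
 g(z) = log(-sqrt(1/(C1 + 3*z))) - log(2) + log(14)/2
 g(z) = log(1/(C1 + 3*z))/2 - log(2) + log(14)/2


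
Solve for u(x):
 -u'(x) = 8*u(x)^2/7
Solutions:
 u(x) = 7/(C1 + 8*x)


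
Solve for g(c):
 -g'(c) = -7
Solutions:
 g(c) = C1 + 7*c


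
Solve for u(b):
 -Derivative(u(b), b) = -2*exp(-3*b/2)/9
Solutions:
 u(b) = C1 - 4*exp(-3*b/2)/27


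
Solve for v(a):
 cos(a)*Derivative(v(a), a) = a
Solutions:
 v(a) = C1 + Integral(a/cos(a), a)


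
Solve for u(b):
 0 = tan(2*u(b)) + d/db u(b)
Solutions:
 u(b) = -asin(C1*exp(-2*b))/2 + pi/2
 u(b) = asin(C1*exp(-2*b))/2


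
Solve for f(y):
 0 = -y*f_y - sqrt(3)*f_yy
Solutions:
 f(y) = C1 + C2*erf(sqrt(2)*3^(3/4)*y/6)


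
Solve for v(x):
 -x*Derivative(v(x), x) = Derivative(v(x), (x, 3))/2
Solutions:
 v(x) = C1 + Integral(C2*airyai(-2^(1/3)*x) + C3*airybi(-2^(1/3)*x), x)


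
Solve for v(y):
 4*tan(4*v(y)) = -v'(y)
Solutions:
 v(y) = -asin(C1*exp(-16*y))/4 + pi/4
 v(y) = asin(C1*exp(-16*y))/4


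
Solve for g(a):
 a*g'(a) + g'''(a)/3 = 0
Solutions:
 g(a) = C1 + Integral(C2*airyai(-3^(1/3)*a) + C3*airybi(-3^(1/3)*a), a)


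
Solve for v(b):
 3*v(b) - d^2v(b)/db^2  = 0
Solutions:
 v(b) = C1*exp(-sqrt(3)*b) + C2*exp(sqrt(3)*b)


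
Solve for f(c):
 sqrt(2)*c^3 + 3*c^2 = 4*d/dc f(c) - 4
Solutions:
 f(c) = C1 + sqrt(2)*c^4/16 + c^3/4 + c


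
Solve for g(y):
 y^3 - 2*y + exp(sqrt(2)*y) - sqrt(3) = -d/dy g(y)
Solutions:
 g(y) = C1 - y^4/4 + y^2 + sqrt(3)*y - sqrt(2)*exp(sqrt(2)*y)/2


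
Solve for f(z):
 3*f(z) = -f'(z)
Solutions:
 f(z) = C1*exp(-3*z)


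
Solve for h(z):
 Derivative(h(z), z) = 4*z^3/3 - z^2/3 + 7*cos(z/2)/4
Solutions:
 h(z) = C1 + z^4/3 - z^3/9 + 7*sin(z/2)/2


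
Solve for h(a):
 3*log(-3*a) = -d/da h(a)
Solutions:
 h(a) = C1 - 3*a*log(-a) + 3*a*(1 - log(3))


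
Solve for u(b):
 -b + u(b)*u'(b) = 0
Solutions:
 u(b) = -sqrt(C1 + b^2)
 u(b) = sqrt(C1 + b^2)


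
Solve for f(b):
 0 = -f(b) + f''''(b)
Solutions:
 f(b) = C1*exp(-b) + C2*exp(b) + C3*sin(b) + C4*cos(b)


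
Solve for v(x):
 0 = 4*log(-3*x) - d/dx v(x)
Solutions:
 v(x) = C1 + 4*x*log(-x) + 4*x*(-1 + log(3))


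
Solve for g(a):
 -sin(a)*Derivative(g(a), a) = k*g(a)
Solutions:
 g(a) = C1*exp(k*(-log(cos(a) - 1) + log(cos(a) + 1))/2)


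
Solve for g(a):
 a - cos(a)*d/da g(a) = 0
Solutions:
 g(a) = C1 + Integral(a/cos(a), a)


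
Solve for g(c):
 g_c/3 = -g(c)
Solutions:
 g(c) = C1*exp(-3*c)


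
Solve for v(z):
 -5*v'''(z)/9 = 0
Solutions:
 v(z) = C1 + C2*z + C3*z^2


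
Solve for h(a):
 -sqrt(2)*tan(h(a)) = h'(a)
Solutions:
 h(a) = pi - asin(C1*exp(-sqrt(2)*a))
 h(a) = asin(C1*exp(-sqrt(2)*a))


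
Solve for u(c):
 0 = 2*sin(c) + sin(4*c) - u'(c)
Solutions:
 u(c) = C1 - 2*cos(c) - cos(4*c)/4


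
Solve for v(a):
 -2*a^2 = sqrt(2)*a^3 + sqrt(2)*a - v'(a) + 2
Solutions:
 v(a) = C1 + sqrt(2)*a^4/4 + 2*a^3/3 + sqrt(2)*a^2/2 + 2*a


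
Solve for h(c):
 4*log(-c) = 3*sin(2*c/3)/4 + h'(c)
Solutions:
 h(c) = C1 + 4*c*log(-c) - 4*c + 9*cos(2*c/3)/8


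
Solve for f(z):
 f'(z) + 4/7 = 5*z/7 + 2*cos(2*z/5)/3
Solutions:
 f(z) = C1 + 5*z^2/14 - 4*z/7 + 5*sin(2*z/5)/3


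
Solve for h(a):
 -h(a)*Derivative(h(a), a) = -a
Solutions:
 h(a) = -sqrt(C1 + a^2)
 h(a) = sqrt(C1 + a^2)


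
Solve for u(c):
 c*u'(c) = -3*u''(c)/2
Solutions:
 u(c) = C1 + C2*erf(sqrt(3)*c/3)


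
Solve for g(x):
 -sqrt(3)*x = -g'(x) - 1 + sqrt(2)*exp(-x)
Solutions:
 g(x) = C1 + sqrt(3)*x^2/2 - x - sqrt(2)*exp(-x)


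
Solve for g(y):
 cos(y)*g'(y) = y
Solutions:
 g(y) = C1 + Integral(y/cos(y), y)


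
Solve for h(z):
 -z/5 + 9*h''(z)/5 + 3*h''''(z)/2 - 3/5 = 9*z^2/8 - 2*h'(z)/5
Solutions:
 h(z) = C1 + C2*exp(z*(-3*12^(1/3)*5^(2/3)/(5 + sqrt(115))^(1/3) + 90^(1/3)*(5 + sqrt(115))^(1/3))/30)*sin(10^(1/3)*3^(1/6)*z*(10^(1/3)*3^(2/3)/(5 + sqrt(115))^(1/3) + (5 + sqrt(115))^(1/3))/10) + C3*exp(z*(-3*12^(1/3)*5^(2/3)/(5 + sqrt(115))^(1/3) + 90^(1/3)*(5 + sqrt(115))^(1/3))/30)*cos(10^(1/3)*3^(1/6)*z*(10^(1/3)*3^(2/3)/(5 + sqrt(115))^(1/3) + (5 + sqrt(115))^(1/3))/10) + C4*exp(-z*(-3*12^(1/3)*5^(2/3)/(5 + sqrt(115))^(1/3) + 90^(1/3)*(5 + sqrt(115))^(1/3))/15) + 15*z^3/16 - 397*z^2/32 + 3621*z/32


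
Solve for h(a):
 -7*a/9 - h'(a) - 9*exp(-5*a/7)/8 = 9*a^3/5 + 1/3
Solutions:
 h(a) = C1 - 9*a^4/20 - 7*a^2/18 - a/3 + 63*exp(-5*a/7)/40


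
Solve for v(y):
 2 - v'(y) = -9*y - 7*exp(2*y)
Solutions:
 v(y) = C1 + 9*y^2/2 + 2*y + 7*exp(2*y)/2


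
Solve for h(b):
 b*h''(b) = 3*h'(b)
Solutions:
 h(b) = C1 + C2*b^4


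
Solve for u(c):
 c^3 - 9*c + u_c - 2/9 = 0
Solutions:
 u(c) = C1 - c^4/4 + 9*c^2/2 + 2*c/9


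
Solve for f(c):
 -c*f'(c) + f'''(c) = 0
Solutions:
 f(c) = C1 + Integral(C2*airyai(c) + C3*airybi(c), c)


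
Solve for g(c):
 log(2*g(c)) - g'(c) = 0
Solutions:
 -Integral(1/(log(_y) + log(2)), (_y, g(c))) = C1 - c


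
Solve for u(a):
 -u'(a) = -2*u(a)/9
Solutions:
 u(a) = C1*exp(2*a/9)


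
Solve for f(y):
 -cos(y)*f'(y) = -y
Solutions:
 f(y) = C1 + Integral(y/cos(y), y)


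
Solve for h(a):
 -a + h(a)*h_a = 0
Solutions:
 h(a) = -sqrt(C1 + a^2)
 h(a) = sqrt(C1 + a^2)


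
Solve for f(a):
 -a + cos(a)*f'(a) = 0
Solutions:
 f(a) = C1 + Integral(a/cos(a), a)


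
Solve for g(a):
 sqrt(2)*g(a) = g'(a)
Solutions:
 g(a) = C1*exp(sqrt(2)*a)


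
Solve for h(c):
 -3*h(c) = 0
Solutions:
 h(c) = 0


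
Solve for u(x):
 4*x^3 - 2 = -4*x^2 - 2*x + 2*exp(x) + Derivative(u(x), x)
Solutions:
 u(x) = C1 + x^4 + 4*x^3/3 + x^2 - 2*x - 2*exp(x)


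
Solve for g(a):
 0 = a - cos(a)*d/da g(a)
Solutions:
 g(a) = C1 + Integral(a/cos(a), a)


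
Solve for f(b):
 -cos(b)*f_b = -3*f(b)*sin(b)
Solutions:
 f(b) = C1/cos(b)^3


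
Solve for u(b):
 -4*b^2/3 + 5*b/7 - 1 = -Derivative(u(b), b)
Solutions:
 u(b) = C1 + 4*b^3/9 - 5*b^2/14 + b


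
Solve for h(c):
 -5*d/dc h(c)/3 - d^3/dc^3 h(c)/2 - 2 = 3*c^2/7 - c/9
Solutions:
 h(c) = C1 + C2*sin(sqrt(30)*c/3) + C3*cos(sqrt(30)*c/3) - 3*c^3/35 + c^2/30 - 183*c/175


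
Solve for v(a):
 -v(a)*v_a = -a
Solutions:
 v(a) = -sqrt(C1 + a^2)
 v(a) = sqrt(C1 + a^2)


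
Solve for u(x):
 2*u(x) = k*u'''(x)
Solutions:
 u(x) = C1*exp(2^(1/3)*x*(1/k)^(1/3)) + C2*exp(2^(1/3)*x*(-1 + sqrt(3)*I)*(1/k)^(1/3)/2) + C3*exp(-2^(1/3)*x*(1 + sqrt(3)*I)*(1/k)^(1/3)/2)


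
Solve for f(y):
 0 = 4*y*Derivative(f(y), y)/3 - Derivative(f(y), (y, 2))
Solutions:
 f(y) = C1 + C2*erfi(sqrt(6)*y/3)


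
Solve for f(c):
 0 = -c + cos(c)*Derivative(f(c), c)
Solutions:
 f(c) = C1 + Integral(c/cos(c), c)


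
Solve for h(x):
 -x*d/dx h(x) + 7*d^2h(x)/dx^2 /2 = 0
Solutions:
 h(x) = C1 + C2*erfi(sqrt(7)*x/7)


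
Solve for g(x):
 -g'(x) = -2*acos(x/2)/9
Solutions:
 g(x) = C1 + 2*x*acos(x/2)/9 - 2*sqrt(4 - x^2)/9


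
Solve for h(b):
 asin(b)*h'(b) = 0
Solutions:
 h(b) = C1


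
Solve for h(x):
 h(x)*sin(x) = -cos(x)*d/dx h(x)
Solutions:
 h(x) = C1*cos(x)


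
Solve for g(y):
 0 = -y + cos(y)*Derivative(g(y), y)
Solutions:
 g(y) = C1 + Integral(y/cos(y), y)


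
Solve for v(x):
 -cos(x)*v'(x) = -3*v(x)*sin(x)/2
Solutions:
 v(x) = C1/cos(x)^(3/2)


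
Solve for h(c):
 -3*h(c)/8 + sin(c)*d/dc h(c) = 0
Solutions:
 h(c) = C1*(cos(c) - 1)^(3/16)/(cos(c) + 1)^(3/16)


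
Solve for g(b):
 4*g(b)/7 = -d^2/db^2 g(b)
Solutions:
 g(b) = C1*sin(2*sqrt(7)*b/7) + C2*cos(2*sqrt(7)*b/7)


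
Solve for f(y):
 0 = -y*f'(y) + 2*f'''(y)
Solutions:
 f(y) = C1 + Integral(C2*airyai(2^(2/3)*y/2) + C3*airybi(2^(2/3)*y/2), y)


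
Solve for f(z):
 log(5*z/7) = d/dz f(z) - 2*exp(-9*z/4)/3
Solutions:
 f(z) = C1 + z*log(z) + z*(-log(7) - 1 + log(5)) - 8*exp(-9*z/4)/27


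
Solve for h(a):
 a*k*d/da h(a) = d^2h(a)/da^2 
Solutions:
 h(a) = Piecewise((-sqrt(2)*sqrt(pi)*C1*erf(sqrt(2)*a*sqrt(-k)/2)/(2*sqrt(-k)) - C2, (k > 0) | (k < 0)), (-C1*a - C2, True))


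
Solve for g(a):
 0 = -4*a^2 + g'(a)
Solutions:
 g(a) = C1 + 4*a^3/3


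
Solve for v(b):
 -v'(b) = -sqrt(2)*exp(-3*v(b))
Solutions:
 v(b) = log(C1 + 3*sqrt(2)*b)/3
 v(b) = log((-3^(1/3) - 3^(5/6)*I)*(C1 + sqrt(2)*b)^(1/3)/2)
 v(b) = log((-3^(1/3) + 3^(5/6)*I)*(C1 + sqrt(2)*b)^(1/3)/2)


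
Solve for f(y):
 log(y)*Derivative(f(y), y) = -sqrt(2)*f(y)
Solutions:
 f(y) = C1*exp(-sqrt(2)*li(y))


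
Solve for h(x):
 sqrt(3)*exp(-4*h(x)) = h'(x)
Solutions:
 h(x) = log(-I*(C1 + 4*sqrt(3)*x)^(1/4))
 h(x) = log(I*(C1 + 4*sqrt(3)*x)^(1/4))
 h(x) = log(-(C1 + 4*sqrt(3)*x)^(1/4))
 h(x) = log(C1 + 4*sqrt(3)*x)/4


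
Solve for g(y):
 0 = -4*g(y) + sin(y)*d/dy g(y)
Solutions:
 g(y) = C1*(cos(y)^2 - 2*cos(y) + 1)/(cos(y)^2 + 2*cos(y) + 1)


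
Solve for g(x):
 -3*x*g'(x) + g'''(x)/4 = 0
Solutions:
 g(x) = C1 + Integral(C2*airyai(12^(1/3)*x) + C3*airybi(12^(1/3)*x), x)


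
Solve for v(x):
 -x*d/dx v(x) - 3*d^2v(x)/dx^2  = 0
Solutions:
 v(x) = C1 + C2*erf(sqrt(6)*x/6)


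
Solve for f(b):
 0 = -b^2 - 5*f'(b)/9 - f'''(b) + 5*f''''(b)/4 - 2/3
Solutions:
 f(b) = C1 + C2*exp(b*(-2^(1/3)*(5*sqrt(6585) + 407)^(1/3) - 8*2^(2/3)/(5*sqrt(6585) + 407)^(1/3) + 8)/30)*sin(2^(1/3)*sqrt(3)*b*(-(5*sqrt(6585) + 407)^(1/3) + 8*2^(1/3)/(5*sqrt(6585) + 407)^(1/3))/30) + C3*exp(b*(-2^(1/3)*(5*sqrt(6585) + 407)^(1/3) - 8*2^(2/3)/(5*sqrt(6585) + 407)^(1/3) + 8)/30)*cos(2^(1/3)*sqrt(3)*b*(-(5*sqrt(6585) + 407)^(1/3) + 8*2^(1/3)/(5*sqrt(6585) + 407)^(1/3))/30) + C4*exp(b*(8*2^(2/3)/(5*sqrt(6585) + 407)^(1/3) + 4 + 2^(1/3)*(5*sqrt(6585) + 407)^(1/3))/15) - 3*b^3/5 + 132*b/25


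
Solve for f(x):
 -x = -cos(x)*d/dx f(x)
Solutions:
 f(x) = C1 + Integral(x/cos(x), x)


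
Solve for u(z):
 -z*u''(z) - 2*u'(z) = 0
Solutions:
 u(z) = C1 + C2/z


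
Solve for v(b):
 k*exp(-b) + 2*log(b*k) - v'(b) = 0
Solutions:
 v(b) = C1 + 2*b*log(b*k) - 2*b - k*exp(-b)


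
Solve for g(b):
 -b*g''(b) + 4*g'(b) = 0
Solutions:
 g(b) = C1 + C2*b^5


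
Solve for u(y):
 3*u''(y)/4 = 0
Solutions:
 u(y) = C1 + C2*y


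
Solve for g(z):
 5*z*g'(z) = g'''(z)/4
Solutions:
 g(z) = C1 + Integral(C2*airyai(20^(1/3)*z) + C3*airybi(20^(1/3)*z), z)


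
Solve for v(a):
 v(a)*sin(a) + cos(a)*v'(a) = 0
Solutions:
 v(a) = C1*cos(a)


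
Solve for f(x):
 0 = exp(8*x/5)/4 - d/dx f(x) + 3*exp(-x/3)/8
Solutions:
 f(x) = C1 + 5*exp(8*x/5)/32 - 9*exp(-x/3)/8


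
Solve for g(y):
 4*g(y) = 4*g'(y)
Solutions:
 g(y) = C1*exp(y)


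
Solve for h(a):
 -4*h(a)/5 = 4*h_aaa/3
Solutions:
 h(a) = C3*exp(-3^(1/3)*5^(2/3)*a/5) + (C1*sin(3^(5/6)*5^(2/3)*a/10) + C2*cos(3^(5/6)*5^(2/3)*a/10))*exp(3^(1/3)*5^(2/3)*a/10)


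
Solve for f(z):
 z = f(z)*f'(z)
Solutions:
 f(z) = -sqrt(C1 + z^2)
 f(z) = sqrt(C1 + z^2)


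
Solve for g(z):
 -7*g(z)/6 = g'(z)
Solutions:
 g(z) = C1*exp(-7*z/6)


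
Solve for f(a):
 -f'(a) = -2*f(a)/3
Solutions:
 f(a) = C1*exp(2*a/3)


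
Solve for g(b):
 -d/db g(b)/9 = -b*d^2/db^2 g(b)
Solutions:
 g(b) = C1 + C2*b^(10/9)


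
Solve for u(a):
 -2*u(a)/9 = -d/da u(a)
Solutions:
 u(a) = C1*exp(2*a/9)


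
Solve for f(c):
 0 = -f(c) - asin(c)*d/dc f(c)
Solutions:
 f(c) = C1*exp(-Integral(1/asin(c), c))


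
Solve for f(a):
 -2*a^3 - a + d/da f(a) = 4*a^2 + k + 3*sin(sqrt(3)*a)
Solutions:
 f(a) = C1 + a^4/2 + 4*a^3/3 + a^2/2 + a*k - sqrt(3)*cos(sqrt(3)*a)


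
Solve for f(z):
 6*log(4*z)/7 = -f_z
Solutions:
 f(z) = C1 - 6*z*log(z)/7 - 12*z*log(2)/7 + 6*z/7


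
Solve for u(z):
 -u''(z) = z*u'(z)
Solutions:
 u(z) = C1 + C2*erf(sqrt(2)*z/2)


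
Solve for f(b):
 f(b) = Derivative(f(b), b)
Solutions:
 f(b) = C1*exp(b)


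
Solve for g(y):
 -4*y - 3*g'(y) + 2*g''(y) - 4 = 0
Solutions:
 g(y) = C1 + C2*exp(3*y/2) - 2*y^2/3 - 20*y/9


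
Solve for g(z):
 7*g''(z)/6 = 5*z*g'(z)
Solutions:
 g(z) = C1 + C2*erfi(sqrt(105)*z/7)


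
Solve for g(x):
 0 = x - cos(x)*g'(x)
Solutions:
 g(x) = C1 + Integral(x/cos(x), x)


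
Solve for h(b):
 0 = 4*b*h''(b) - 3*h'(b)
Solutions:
 h(b) = C1 + C2*b^(7/4)


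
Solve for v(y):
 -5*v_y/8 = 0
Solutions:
 v(y) = C1


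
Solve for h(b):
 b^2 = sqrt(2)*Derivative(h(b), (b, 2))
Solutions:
 h(b) = C1 + C2*b + sqrt(2)*b^4/24


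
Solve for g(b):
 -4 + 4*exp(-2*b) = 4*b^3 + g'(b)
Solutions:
 g(b) = C1 - b^4 - 4*b - 2*exp(-2*b)


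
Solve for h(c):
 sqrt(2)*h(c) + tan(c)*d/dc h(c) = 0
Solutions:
 h(c) = C1/sin(c)^(sqrt(2))


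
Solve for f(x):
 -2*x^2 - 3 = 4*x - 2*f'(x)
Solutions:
 f(x) = C1 + x^3/3 + x^2 + 3*x/2


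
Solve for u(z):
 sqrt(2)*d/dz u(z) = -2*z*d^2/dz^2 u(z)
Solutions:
 u(z) = C1 + C2*z^(1 - sqrt(2)/2)


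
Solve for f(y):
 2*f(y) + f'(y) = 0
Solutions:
 f(y) = C1*exp(-2*y)


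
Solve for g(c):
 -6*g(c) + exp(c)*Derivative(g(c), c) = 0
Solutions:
 g(c) = C1*exp(-6*exp(-c))


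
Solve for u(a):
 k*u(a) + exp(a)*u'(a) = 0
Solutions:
 u(a) = C1*exp(k*exp(-a))


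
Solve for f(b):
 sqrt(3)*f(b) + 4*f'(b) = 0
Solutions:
 f(b) = C1*exp(-sqrt(3)*b/4)


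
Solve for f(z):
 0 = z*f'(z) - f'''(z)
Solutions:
 f(z) = C1 + Integral(C2*airyai(z) + C3*airybi(z), z)


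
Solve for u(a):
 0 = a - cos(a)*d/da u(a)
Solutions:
 u(a) = C1 + Integral(a/cos(a), a)


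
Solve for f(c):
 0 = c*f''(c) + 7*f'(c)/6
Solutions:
 f(c) = C1 + C2/c^(1/6)


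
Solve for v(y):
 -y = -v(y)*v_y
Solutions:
 v(y) = -sqrt(C1 + y^2)
 v(y) = sqrt(C1 + y^2)


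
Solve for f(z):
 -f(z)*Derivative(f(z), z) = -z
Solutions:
 f(z) = -sqrt(C1 + z^2)
 f(z) = sqrt(C1 + z^2)


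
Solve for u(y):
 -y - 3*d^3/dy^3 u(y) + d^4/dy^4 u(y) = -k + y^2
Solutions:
 u(y) = C1 + C2*y + C3*y^2 + C4*exp(3*y) - y^5/180 - 5*y^4/216 + y^3*(9*k - 5)/162


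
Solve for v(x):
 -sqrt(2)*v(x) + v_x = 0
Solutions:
 v(x) = C1*exp(sqrt(2)*x)


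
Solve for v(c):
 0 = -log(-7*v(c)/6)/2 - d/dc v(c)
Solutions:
 2*Integral(1/(log(-_y) - log(6) + log(7)), (_y, v(c))) = C1 - c


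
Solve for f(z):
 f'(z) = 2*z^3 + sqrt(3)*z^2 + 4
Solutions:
 f(z) = C1 + z^4/2 + sqrt(3)*z^3/3 + 4*z


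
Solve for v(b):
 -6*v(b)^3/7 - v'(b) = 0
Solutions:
 v(b) = -sqrt(14)*sqrt(-1/(C1 - 6*b))/2
 v(b) = sqrt(14)*sqrt(-1/(C1 - 6*b))/2


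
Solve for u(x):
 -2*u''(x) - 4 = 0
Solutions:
 u(x) = C1 + C2*x - x^2


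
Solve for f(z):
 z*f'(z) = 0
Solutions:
 f(z) = C1


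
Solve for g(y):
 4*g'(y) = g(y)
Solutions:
 g(y) = C1*exp(y/4)


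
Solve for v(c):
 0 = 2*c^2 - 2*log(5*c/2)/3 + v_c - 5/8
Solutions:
 v(c) = C1 - 2*c^3/3 + 2*c*log(c)/3 - 2*c*log(2)/3 - c/24 + 2*c*log(5)/3


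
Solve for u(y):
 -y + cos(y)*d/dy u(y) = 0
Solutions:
 u(y) = C1 + Integral(y/cos(y), y)


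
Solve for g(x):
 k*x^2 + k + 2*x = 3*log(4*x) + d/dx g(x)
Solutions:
 g(x) = C1 + k*x^3/3 + k*x + x^2 - 3*x*log(x) - x*log(64) + 3*x


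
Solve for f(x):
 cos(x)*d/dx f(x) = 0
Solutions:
 f(x) = C1


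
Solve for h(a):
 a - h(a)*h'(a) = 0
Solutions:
 h(a) = -sqrt(C1 + a^2)
 h(a) = sqrt(C1 + a^2)


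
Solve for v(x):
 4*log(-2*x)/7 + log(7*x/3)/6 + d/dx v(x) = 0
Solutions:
 v(x) = C1 - 31*x*log(x)/42 + x*(-24*log(2) - 7*log(7) + 7*log(3) + 31 - 24*I*pi)/42


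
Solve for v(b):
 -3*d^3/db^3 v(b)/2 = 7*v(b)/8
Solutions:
 v(b) = C3*exp(b*(-126^(1/3) + 3*14^(1/3)*3^(2/3))/24)*sin(14^(1/3)*3^(1/6)*b/4) + C4*exp(b*(-126^(1/3) + 3*14^(1/3)*3^(2/3))/24)*cos(14^(1/3)*3^(1/6)*b/4) + C5*exp(-b*(126^(1/3) + 3*14^(1/3)*3^(2/3))/24) + (C1*sin(14^(1/3)*3^(1/6)*b/4) + C2*cos(14^(1/3)*3^(1/6)*b/4))*exp(126^(1/3)*b/12)


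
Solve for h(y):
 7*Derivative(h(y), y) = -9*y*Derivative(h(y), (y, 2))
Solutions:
 h(y) = C1 + C2*y^(2/9)


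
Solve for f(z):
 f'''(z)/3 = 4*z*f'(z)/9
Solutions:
 f(z) = C1 + Integral(C2*airyai(6^(2/3)*z/3) + C3*airybi(6^(2/3)*z/3), z)


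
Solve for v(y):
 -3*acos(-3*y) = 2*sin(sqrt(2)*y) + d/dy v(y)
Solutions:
 v(y) = C1 - 3*y*acos(-3*y) - sqrt(1 - 9*y^2) + sqrt(2)*cos(sqrt(2)*y)


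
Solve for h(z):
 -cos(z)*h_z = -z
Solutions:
 h(z) = C1 + Integral(z/cos(z), z)


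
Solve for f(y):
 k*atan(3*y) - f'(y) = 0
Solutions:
 f(y) = C1 + k*(y*atan(3*y) - log(9*y^2 + 1)/6)


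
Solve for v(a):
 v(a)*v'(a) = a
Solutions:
 v(a) = -sqrt(C1 + a^2)
 v(a) = sqrt(C1 + a^2)


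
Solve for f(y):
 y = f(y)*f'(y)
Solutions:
 f(y) = -sqrt(C1 + y^2)
 f(y) = sqrt(C1 + y^2)


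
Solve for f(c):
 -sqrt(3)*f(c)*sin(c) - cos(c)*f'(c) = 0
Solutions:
 f(c) = C1*cos(c)^(sqrt(3))


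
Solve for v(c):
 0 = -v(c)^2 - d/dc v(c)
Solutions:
 v(c) = 1/(C1 + c)


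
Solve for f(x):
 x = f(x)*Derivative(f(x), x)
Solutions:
 f(x) = -sqrt(C1 + x^2)
 f(x) = sqrt(C1 + x^2)


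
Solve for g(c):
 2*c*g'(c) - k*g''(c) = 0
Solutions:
 g(c) = C1 + C2*erf(c*sqrt(-1/k))/sqrt(-1/k)


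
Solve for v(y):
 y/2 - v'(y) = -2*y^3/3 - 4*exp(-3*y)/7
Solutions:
 v(y) = C1 + y^4/6 + y^2/4 - 4*exp(-3*y)/21


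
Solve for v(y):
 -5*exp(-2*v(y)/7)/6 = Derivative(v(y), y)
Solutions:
 v(y) = 7*log(-sqrt(C1 - 5*y)) - 7*log(21)/2
 v(y) = 7*log(C1 - 5*y)/2 - 7*log(21)/2


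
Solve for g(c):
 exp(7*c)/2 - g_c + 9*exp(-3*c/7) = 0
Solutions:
 g(c) = C1 + exp(7*c)/14 - 21*exp(-3*c/7)


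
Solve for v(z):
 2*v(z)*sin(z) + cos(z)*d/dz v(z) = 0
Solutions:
 v(z) = C1*cos(z)^2


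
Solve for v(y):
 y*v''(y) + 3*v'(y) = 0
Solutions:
 v(y) = C1 + C2/y^2


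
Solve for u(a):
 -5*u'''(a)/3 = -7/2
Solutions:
 u(a) = C1 + C2*a + C3*a^2 + 7*a^3/20


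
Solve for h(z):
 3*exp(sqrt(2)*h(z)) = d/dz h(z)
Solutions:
 h(z) = sqrt(2)*(2*log(-1/(C1 + 3*z)) - log(2))/4


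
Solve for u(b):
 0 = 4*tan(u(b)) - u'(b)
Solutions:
 u(b) = pi - asin(C1*exp(4*b))
 u(b) = asin(C1*exp(4*b))


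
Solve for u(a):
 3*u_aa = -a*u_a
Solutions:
 u(a) = C1 + C2*erf(sqrt(6)*a/6)


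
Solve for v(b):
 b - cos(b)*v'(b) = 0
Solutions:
 v(b) = C1 + Integral(b/cos(b), b)


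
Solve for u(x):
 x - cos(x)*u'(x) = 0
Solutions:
 u(x) = C1 + Integral(x/cos(x), x)


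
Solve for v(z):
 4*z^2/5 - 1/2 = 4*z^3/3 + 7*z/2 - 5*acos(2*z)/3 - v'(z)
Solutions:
 v(z) = C1 + z^4/3 - 4*z^3/15 + 7*z^2/4 - 5*z*acos(2*z)/3 + z/2 + 5*sqrt(1 - 4*z^2)/6


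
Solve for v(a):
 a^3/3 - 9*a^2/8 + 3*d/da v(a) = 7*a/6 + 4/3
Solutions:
 v(a) = C1 - a^4/36 + a^3/8 + 7*a^2/36 + 4*a/9


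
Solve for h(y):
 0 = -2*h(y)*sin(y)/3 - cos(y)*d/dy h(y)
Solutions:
 h(y) = C1*cos(y)^(2/3)


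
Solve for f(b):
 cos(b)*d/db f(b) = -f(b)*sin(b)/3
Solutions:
 f(b) = C1*cos(b)^(1/3)


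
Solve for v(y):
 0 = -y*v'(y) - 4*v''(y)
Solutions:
 v(y) = C1 + C2*erf(sqrt(2)*y/4)


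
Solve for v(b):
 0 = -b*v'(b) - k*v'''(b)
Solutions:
 v(b) = C1 + Integral(C2*airyai(b*(-1/k)^(1/3)) + C3*airybi(b*(-1/k)^(1/3)), b)


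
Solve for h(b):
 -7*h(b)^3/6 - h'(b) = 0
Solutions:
 h(b) = -sqrt(3)*sqrt(-1/(C1 - 7*b))
 h(b) = sqrt(3)*sqrt(-1/(C1 - 7*b))


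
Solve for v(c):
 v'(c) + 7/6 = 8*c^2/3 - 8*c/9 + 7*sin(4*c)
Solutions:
 v(c) = C1 + 8*c^3/9 - 4*c^2/9 - 7*c/6 - 7*cos(4*c)/4


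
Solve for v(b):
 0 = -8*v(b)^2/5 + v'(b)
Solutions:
 v(b) = -5/(C1 + 8*b)


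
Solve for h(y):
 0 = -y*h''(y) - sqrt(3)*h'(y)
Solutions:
 h(y) = C1 + C2*y^(1 - sqrt(3))


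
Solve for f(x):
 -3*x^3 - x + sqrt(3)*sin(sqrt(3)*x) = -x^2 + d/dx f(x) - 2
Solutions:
 f(x) = C1 - 3*x^4/4 + x^3/3 - x^2/2 + 2*x - cos(sqrt(3)*x)


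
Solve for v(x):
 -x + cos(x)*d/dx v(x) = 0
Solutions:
 v(x) = C1 + Integral(x/cos(x), x)


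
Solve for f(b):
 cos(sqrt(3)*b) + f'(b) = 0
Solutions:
 f(b) = C1 - sqrt(3)*sin(sqrt(3)*b)/3


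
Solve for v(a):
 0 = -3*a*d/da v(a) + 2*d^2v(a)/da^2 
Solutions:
 v(a) = C1 + C2*erfi(sqrt(3)*a/2)
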